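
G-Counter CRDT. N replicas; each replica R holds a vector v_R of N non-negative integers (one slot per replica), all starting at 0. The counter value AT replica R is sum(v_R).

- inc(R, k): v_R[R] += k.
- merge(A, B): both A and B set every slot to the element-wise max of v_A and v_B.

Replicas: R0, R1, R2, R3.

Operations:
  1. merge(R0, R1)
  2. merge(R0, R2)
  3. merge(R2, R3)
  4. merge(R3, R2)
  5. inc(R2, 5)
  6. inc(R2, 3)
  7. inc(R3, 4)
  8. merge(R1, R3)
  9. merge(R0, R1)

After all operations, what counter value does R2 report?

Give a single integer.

Op 1: merge R0<->R1 -> R0=(0,0,0,0) R1=(0,0,0,0)
Op 2: merge R0<->R2 -> R0=(0,0,0,0) R2=(0,0,0,0)
Op 3: merge R2<->R3 -> R2=(0,0,0,0) R3=(0,0,0,0)
Op 4: merge R3<->R2 -> R3=(0,0,0,0) R2=(0,0,0,0)
Op 5: inc R2 by 5 -> R2=(0,0,5,0) value=5
Op 6: inc R2 by 3 -> R2=(0,0,8,0) value=8
Op 7: inc R3 by 4 -> R3=(0,0,0,4) value=4
Op 8: merge R1<->R3 -> R1=(0,0,0,4) R3=(0,0,0,4)
Op 9: merge R0<->R1 -> R0=(0,0,0,4) R1=(0,0,0,4)

Answer: 8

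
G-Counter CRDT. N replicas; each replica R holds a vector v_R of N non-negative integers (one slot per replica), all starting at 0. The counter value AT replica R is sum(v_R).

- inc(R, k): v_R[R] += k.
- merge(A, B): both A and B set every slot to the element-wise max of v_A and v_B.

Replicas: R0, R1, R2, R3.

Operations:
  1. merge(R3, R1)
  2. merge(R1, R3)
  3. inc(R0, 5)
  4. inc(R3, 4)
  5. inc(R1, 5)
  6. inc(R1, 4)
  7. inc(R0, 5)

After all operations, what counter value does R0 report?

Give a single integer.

Op 1: merge R3<->R1 -> R3=(0,0,0,0) R1=(0,0,0,0)
Op 2: merge R1<->R3 -> R1=(0,0,0,0) R3=(0,0,0,0)
Op 3: inc R0 by 5 -> R0=(5,0,0,0) value=5
Op 4: inc R3 by 4 -> R3=(0,0,0,4) value=4
Op 5: inc R1 by 5 -> R1=(0,5,0,0) value=5
Op 6: inc R1 by 4 -> R1=(0,9,0,0) value=9
Op 7: inc R0 by 5 -> R0=(10,0,0,0) value=10

Answer: 10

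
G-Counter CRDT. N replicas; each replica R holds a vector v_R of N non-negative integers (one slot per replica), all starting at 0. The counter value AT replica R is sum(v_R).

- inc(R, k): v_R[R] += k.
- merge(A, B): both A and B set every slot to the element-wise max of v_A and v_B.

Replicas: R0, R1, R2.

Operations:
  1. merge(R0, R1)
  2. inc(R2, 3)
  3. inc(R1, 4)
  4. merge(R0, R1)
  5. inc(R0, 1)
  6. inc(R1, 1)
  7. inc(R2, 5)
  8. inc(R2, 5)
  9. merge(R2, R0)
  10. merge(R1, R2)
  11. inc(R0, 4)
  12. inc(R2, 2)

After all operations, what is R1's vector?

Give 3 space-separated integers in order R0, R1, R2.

Op 1: merge R0<->R1 -> R0=(0,0,0) R1=(0,0,0)
Op 2: inc R2 by 3 -> R2=(0,0,3) value=3
Op 3: inc R1 by 4 -> R1=(0,4,0) value=4
Op 4: merge R0<->R1 -> R0=(0,4,0) R1=(0,4,0)
Op 5: inc R0 by 1 -> R0=(1,4,0) value=5
Op 6: inc R1 by 1 -> R1=(0,5,0) value=5
Op 7: inc R2 by 5 -> R2=(0,0,8) value=8
Op 8: inc R2 by 5 -> R2=(0,0,13) value=13
Op 9: merge R2<->R0 -> R2=(1,4,13) R0=(1,4,13)
Op 10: merge R1<->R2 -> R1=(1,5,13) R2=(1,5,13)
Op 11: inc R0 by 4 -> R0=(5,4,13) value=22
Op 12: inc R2 by 2 -> R2=(1,5,15) value=21

Answer: 1 5 13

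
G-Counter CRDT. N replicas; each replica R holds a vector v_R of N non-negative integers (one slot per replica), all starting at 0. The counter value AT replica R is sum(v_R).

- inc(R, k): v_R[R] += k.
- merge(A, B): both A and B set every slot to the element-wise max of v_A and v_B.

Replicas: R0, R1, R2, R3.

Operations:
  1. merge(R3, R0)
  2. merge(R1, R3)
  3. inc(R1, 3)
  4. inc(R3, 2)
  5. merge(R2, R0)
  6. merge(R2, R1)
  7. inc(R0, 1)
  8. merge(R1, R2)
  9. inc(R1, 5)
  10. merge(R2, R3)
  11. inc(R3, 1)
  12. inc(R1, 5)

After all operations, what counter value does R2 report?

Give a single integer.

Answer: 5

Derivation:
Op 1: merge R3<->R0 -> R3=(0,0,0,0) R0=(0,0,0,0)
Op 2: merge R1<->R3 -> R1=(0,0,0,0) R3=(0,0,0,0)
Op 3: inc R1 by 3 -> R1=(0,3,0,0) value=3
Op 4: inc R3 by 2 -> R3=(0,0,0,2) value=2
Op 5: merge R2<->R0 -> R2=(0,0,0,0) R0=(0,0,0,0)
Op 6: merge R2<->R1 -> R2=(0,3,0,0) R1=(0,3,0,0)
Op 7: inc R0 by 1 -> R0=(1,0,0,0) value=1
Op 8: merge R1<->R2 -> R1=(0,3,0,0) R2=(0,3,0,0)
Op 9: inc R1 by 5 -> R1=(0,8,0,0) value=8
Op 10: merge R2<->R3 -> R2=(0,3,0,2) R3=(0,3,0,2)
Op 11: inc R3 by 1 -> R3=(0,3,0,3) value=6
Op 12: inc R1 by 5 -> R1=(0,13,0,0) value=13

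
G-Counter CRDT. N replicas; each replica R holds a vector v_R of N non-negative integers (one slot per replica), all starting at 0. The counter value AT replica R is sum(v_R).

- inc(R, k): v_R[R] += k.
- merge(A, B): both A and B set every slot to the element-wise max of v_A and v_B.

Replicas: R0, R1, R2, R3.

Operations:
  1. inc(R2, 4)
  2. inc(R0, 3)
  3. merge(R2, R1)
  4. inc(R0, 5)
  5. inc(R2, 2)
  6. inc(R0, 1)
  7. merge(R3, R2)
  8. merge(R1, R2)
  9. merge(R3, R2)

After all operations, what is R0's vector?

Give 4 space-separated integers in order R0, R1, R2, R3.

Answer: 9 0 0 0

Derivation:
Op 1: inc R2 by 4 -> R2=(0,0,4,0) value=4
Op 2: inc R0 by 3 -> R0=(3,0,0,0) value=3
Op 3: merge R2<->R1 -> R2=(0,0,4,0) R1=(0,0,4,0)
Op 4: inc R0 by 5 -> R0=(8,0,0,0) value=8
Op 5: inc R2 by 2 -> R2=(0,0,6,0) value=6
Op 6: inc R0 by 1 -> R0=(9,0,0,0) value=9
Op 7: merge R3<->R2 -> R3=(0,0,6,0) R2=(0,0,6,0)
Op 8: merge R1<->R2 -> R1=(0,0,6,0) R2=(0,0,6,0)
Op 9: merge R3<->R2 -> R3=(0,0,6,0) R2=(0,0,6,0)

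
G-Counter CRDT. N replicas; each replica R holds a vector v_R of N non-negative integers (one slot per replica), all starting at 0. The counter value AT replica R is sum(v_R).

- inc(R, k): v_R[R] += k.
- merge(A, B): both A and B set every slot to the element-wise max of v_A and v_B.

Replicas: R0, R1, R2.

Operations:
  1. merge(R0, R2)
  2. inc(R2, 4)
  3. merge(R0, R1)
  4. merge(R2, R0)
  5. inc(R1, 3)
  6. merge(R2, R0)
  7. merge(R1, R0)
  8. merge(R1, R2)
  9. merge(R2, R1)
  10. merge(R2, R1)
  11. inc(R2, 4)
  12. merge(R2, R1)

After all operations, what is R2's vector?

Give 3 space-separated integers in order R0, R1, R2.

Op 1: merge R0<->R2 -> R0=(0,0,0) R2=(0,0,0)
Op 2: inc R2 by 4 -> R2=(0,0,4) value=4
Op 3: merge R0<->R1 -> R0=(0,0,0) R1=(0,0,0)
Op 4: merge R2<->R0 -> R2=(0,0,4) R0=(0,0,4)
Op 5: inc R1 by 3 -> R1=(0,3,0) value=3
Op 6: merge R2<->R0 -> R2=(0,0,4) R0=(0,0,4)
Op 7: merge R1<->R0 -> R1=(0,3,4) R0=(0,3,4)
Op 8: merge R1<->R2 -> R1=(0,3,4) R2=(0,3,4)
Op 9: merge R2<->R1 -> R2=(0,3,4) R1=(0,3,4)
Op 10: merge R2<->R1 -> R2=(0,3,4) R1=(0,3,4)
Op 11: inc R2 by 4 -> R2=(0,3,8) value=11
Op 12: merge R2<->R1 -> R2=(0,3,8) R1=(0,3,8)

Answer: 0 3 8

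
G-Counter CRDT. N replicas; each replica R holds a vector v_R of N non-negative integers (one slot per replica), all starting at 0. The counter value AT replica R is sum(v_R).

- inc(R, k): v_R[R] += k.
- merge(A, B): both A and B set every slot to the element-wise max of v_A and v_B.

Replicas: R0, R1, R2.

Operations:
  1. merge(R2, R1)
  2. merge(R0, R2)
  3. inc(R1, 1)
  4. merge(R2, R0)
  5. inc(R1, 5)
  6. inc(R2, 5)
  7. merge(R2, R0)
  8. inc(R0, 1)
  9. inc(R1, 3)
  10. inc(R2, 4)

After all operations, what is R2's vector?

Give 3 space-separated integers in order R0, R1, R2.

Op 1: merge R2<->R1 -> R2=(0,0,0) R1=(0,0,0)
Op 2: merge R0<->R2 -> R0=(0,0,0) R2=(0,0,0)
Op 3: inc R1 by 1 -> R1=(0,1,0) value=1
Op 4: merge R2<->R0 -> R2=(0,0,0) R0=(0,0,0)
Op 5: inc R1 by 5 -> R1=(0,6,0) value=6
Op 6: inc R2 by 5 -> R2=(0,0,5) value=5
Op 7: merge R2<->R0 -> R2=(0,0,5) R0=(0,0,5)
Op 8: inc R0 by 1 -> R0=(1,0,5) value=6
Op 9: inc R1 by 3 -> R1=(0,9,0) value=9
Op 10: inc R2 by 4 -> R2=(0,0,9) value=9

Answer: 0 0 9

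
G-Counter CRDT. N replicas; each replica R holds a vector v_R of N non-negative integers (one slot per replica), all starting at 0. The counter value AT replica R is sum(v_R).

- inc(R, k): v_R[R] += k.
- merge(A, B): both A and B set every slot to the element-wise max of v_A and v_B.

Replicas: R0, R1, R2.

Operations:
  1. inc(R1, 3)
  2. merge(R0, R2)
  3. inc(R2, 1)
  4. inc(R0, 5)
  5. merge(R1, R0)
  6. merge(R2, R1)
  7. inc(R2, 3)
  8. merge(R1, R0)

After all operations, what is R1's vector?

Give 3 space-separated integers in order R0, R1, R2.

Op 1: inc R1 by 3 -> R1=(0,3,0) value=3
Op 2: merge R0<->R2 -> R0=(0,0,0) R2=(0,0,0)
Op 3: inc R2 by 1 -> R2=(0,0,1) value=1
Op 4: inc R0 by 5 -> R0=(5,0,0) value=5
Op 5: merge R1<->R0 -> R1=(5,3,0) R0=(5,3,0)
Op 6: merge R2<->R1 -> R2=(5,3,1) R1=(5,3,1)
Op 7: inc R2 by 3 -> R2=(5,3,4) value=12
Op 8: merge R1<->R0 -> R1=(5,3,1) R0=(5,3,1)

Answer: 5 3 1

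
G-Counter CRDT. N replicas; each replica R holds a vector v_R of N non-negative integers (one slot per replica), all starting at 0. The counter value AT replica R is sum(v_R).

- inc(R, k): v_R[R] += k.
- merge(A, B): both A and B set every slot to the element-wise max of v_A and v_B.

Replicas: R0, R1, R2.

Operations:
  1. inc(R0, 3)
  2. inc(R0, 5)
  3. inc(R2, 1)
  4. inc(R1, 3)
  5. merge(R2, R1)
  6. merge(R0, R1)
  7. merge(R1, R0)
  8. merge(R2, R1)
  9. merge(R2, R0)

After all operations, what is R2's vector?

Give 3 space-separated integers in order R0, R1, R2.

Answer: 8 3 1

Derivation:
Op 1: inc R0 by 3 -> R0=(3,0,0) value=3
Op 2: inc R0 by 5 -> R0=(8,0,0) value=8
Op 3: inc R2 by 1 -> R2=(0,0,1) value=1
Op 4: inc R1 by 3 -> R1=(0,3,0) value=3
Op 5: merge R2<->R1 -> R2=(0,3,1) R1=(0,3,1)
Op 6: merge R0<->R1 -> R0=(8,3,1) R1=(8,3,1)
Op 7: merge R1<->R0 -> R1=(8,3,1) R0=(8,3,1)
Op 8: merge R2<->R1 -> R2=(8,3,1) R1=(8,3,1)
Op 9: merge R2<->R0 -> R2=(8,3,1) R0=(8,3,1)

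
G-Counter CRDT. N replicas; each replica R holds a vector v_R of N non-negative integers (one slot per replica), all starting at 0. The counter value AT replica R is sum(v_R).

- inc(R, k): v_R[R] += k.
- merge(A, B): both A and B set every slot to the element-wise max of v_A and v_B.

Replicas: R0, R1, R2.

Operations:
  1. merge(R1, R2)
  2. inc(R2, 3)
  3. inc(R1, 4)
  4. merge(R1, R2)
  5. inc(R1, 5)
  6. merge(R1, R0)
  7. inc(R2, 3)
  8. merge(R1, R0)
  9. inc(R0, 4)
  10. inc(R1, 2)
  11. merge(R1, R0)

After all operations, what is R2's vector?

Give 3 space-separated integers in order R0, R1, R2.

Op 1: merge R1<->R2 -> R1=(0,0,0) R2=(0,0,0)
Op 2: inc R2 by 3 -> R2=(0,0,3) value=3
Op 3: inc R1 by 4 -> R1=(0,4,0) value=4
Op 4: merge R1<->R2 -> R1=(0,4,3) R2=(0,4,3)
Op 5: inc R1 by 5 -> R1=(0,9,3) value=12
Op 6: merge R1<->R0 -> R1=(0,9,3) R0=(0,9,3)
Op 7: inc R2 by 3 -> R2=(0,4,6) value=10
Op 8: merge R1<->R0 -> R1=(0,9,3) R0=(0,9,3)
Op 9: inc R0 by 4 -> R0=(4,9,3) value=16
Op 10: inc R1 by 2 -> R1=(0,11,3) value=14
Op 11: merge R1<->R0 -> R1=(4,11,3) R0=(4,11,3)

Answer: 0 4 6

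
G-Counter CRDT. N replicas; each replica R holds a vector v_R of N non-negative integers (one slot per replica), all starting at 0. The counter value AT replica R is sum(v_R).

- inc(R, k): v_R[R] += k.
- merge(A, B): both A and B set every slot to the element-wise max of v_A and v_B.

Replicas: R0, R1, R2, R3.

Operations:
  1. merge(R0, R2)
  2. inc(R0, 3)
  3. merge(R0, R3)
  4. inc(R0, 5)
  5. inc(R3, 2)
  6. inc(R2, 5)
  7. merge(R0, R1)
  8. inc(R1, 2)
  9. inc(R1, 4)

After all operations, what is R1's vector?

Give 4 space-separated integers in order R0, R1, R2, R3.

Op 1: merge R0<->R2 -> R0=(0,0,0,0) R2=(0,0,0,0)
Op 2: inc R0 by 3 -> R0=(3,0,0,0) value=3
Op 3: merge R0<->R3 -> R0=(3,0,0,0) R3=(3,0,0,0)
Op 4: inc R0 by 5 -> R0=(8,0,0,0) value=8
Op 5: inc R3 by 2 -> R3=(3,0,0,2) value=5
Op 6: inc R2 by 5 -> R2=(0,0,5,0) value=5
Op 7: merge R0<->R1 -> R0=(8,0,0,0) R1=(8,0,0,0)
Op 8: inc R1 by 2 -> R1=(8,2,0,0) value=10
Op 9: inc R1 by 4 -> R1=(8,6,0,0) value=14

Answer: 8 6 0 0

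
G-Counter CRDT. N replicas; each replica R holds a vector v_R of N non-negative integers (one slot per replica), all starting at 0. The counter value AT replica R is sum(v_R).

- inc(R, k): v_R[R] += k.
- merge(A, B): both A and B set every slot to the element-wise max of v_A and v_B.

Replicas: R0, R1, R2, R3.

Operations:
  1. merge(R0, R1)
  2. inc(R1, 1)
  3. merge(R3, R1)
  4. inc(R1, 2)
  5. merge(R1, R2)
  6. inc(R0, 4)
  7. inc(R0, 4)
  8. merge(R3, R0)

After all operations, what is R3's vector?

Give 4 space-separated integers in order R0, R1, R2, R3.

Op 1: merge R0<->R1 -> R0=(0,0,0,0) R1=(0,0,0,0)
Op 2: inc R1 by 1 -> R1=(0,1,0,0) value=1
Op 3: merge R3<->R1 -> R3=(0,1,0,0) R1=(0,1,0,0)
Op 4: inc R1 by 2 -> R1=(0,3,0,0) value=3
Op 5: merge R1<->R2 -> R1=(0,3,0,0) R2=(0,3,0,0)
Op 6: inc R0 by 4 -> R0=(4,0,0,0) value=4
Op 7: inc R0 by 4 -> R0=(8,0,0,0) value=8
Op 8: merge R3<->R0 -> R3=(8,1,0,0) R0=(8,1,0,0)

Answer: 8 1 0 0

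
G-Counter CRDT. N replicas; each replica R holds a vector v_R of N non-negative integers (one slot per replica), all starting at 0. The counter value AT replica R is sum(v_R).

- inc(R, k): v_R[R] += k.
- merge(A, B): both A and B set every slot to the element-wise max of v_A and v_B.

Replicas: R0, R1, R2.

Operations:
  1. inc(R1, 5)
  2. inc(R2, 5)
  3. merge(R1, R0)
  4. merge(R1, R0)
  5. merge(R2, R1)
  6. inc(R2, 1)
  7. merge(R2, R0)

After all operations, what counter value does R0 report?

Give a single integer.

Op 1: inc R1 by 5 -> R1=(0,5,0) value=5
Op 2: inc R2 by 5 -> R2=(0,0,5) value=5
Op 3: merge R1<->R0 -> R1=(0,5,0) R0=(0,5,0)
Op 4: merge R1<->R0 -> R1=(0,5,0) R0=(0,5,0)
Op 5: merge R2<->R1 -> R2=(0,5,5) R1=(0,5,5)
Op 6: inc R2 by 1 -> R2=(0,5,6) value=11
Op 7: merge R2<->R0 -> R2=(0,5,6) R0=(0,5,6)

Answer: 11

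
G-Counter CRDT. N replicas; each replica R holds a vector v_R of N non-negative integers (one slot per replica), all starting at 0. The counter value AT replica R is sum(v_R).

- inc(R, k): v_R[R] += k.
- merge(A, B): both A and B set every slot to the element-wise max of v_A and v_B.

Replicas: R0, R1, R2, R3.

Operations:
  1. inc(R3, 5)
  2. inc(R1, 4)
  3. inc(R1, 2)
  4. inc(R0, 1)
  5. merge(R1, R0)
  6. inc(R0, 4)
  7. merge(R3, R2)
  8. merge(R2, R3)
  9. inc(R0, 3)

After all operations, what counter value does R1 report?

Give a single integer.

Op 1: inc R3 by 5 -> R3=(0,0,0,5) value=5
Op 2: inc R1 by 4 -> R1=(0,4,0,0) value=4
Op 3: inc R1 by 2 -> R1=(0,6,0,0) value=6
Op 4: inc R0 by 1 -> R0=(1,0,0,0) value=1
Op 5: merge R1<->R0 -> R1=(1,6,0,0) R0=(1,6,0,0)
Op 6: inc R0 by 4 -> R0=(5,6,0,0) value=11
Op 7: merge R3<->R2 -> R3=(0,0,0,5) R2=(0,0,0,5)
Op 8: merge R2<->R3 -> R2=(0,0,0,5) R3=(0,0,0,5)
Op 9: inc R0 by 3 -> R0=(8,6,0,0) value=14

Answer: 7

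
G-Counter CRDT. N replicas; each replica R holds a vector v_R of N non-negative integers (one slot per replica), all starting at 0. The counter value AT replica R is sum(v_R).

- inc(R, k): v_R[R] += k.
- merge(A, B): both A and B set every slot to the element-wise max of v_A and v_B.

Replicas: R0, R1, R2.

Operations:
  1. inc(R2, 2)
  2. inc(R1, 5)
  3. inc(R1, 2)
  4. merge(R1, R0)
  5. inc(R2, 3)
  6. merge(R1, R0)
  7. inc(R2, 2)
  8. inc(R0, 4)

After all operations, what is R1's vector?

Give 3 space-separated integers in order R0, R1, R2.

Op 1: inc R2 by 2 -> R2=(0,0,2) value=2
Op 2: inc R1 by 5 -> R1=(0,5,0) value=5
Op 3: inc R1 by 2 -> R1=(0,7,0) value=7
Op 4: merge R1<->R0 -> R1=(0,7,0) R0=(0,7,0)
Op 5: inc R2 by 3 -> R2=(0,0,5) value=5
Op 6: merge R1<->R0 -> R1=(0,7,0) R0=(0,7,0)
Op 7: inc R2 by 2 -> R2=(0,0,7) value=7
Op 8: inc R0 by 4 -> R0=(4,7,0) value=11

Answer: 0 7 0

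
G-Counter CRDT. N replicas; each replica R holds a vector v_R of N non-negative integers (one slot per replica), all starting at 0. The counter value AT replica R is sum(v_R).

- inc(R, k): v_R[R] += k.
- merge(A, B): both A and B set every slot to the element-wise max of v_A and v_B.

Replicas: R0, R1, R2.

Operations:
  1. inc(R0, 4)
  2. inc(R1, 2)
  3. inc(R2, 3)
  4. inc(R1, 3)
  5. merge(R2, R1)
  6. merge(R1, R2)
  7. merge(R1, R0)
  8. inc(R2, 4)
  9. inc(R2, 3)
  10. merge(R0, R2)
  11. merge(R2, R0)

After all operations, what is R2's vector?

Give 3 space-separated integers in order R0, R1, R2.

Op 1: inc R0 by 4 -> R0=(4,0,0) value=4
Op 2: inc R1 by 2 -> R1=(0,2,0) value=2
Op 3: inc R2 by 3 -> R2=(0,0,3) value=3
Op 4: inc R1 by 3 -> R1=(0,5,0) value=5
Op 5: merge R2<->R1 -> R2=(0,5,3) R1=(0,5,3)
Op 6: merge R1<->R2 -> R1=(0,5,3) R2=(0,5,3)
Op 7: merge R1<->R0 -> R1=(4,5,3) R0=(4,5,3)
Op 8: inc R2 by 4 -> R2=(0,5,7) value=12
Op 9: inc R2 by 3 -> R2=(0,5,10) value=15
Op 10: merge R0<->R2 -> R0=(4,5,10) R2=(4,5,10)
Op 11: merge R2<->R0 -> R2=(4,5,10) R0=(4,5,10)

Answer: 4 5 10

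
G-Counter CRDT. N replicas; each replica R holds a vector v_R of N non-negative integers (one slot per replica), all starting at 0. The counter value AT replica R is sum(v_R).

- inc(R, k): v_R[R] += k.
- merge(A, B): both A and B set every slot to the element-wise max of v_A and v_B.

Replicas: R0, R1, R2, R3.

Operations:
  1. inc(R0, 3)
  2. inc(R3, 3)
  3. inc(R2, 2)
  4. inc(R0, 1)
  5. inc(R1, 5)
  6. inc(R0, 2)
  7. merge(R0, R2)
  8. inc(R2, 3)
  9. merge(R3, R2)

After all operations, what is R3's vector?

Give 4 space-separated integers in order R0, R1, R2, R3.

Answer: 6 0 5 3

Derivation:
Op 1: inc R0 by 3 -> R0=(3,0,0,0) value=3
Op 2: inc R3 by 3 -> R3=(0,0,0,3) value=3
Op 3: inc R2 by 2 -> R2=(0,0,2,0) value=2
Op 4: inc R0 by 1 -> R0=(4,0,0,0) value=4
Op 5: inc R1 by 5 -> R1=(0,5,0,0) value=5
Op 6: inc R0 by 2 -> R0=(6,0,0,0) value=6
Op 7: merge R0<->R2 -> R0=(6,0,2,0) R2=(6,0,2,0)
Op 8: inc R2 by 3 -> R2=(6,0,5,0) value=11
Op 9: merge R3<->R2 -> R3=(6,0,5,3) R2=(6,0,5,3)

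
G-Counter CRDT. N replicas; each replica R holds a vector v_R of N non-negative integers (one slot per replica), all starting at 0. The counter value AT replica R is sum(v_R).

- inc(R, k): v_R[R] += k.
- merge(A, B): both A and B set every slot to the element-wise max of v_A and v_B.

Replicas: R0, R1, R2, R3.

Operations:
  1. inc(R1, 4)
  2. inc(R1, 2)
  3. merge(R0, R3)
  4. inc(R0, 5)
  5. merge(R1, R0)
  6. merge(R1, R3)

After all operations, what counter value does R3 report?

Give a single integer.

Op 1: inc R1 by 4 -> R1=(0,4,0,0) value=4
Op 2: inc R1 by 2 -> R1=(0,6,0,0) value=6
Op 3: merge R0<->R3 -> R0=(0,0,0,0) R3=(0,0,0,0)
Op 4: inc R0 by 5 -> R0=(5,0,0,0) value=5
Op 5: merge R1<->R0 -> R1=(5,6,0,0) R0=(5,6,0,0)
Op 6: merge R1<->R3 -> R1=(5,6,0,0) R3=(5,6,0,0)

Answer: 11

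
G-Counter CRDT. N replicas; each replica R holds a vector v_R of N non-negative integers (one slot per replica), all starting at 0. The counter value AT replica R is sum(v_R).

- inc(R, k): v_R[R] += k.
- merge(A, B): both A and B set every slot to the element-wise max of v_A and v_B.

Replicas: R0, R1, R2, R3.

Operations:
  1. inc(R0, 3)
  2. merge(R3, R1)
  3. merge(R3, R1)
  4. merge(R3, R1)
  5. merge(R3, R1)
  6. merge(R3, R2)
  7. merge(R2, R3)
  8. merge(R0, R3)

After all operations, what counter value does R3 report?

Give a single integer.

Op 1: inc R0 by 3 -> R0=(3,0,0,0) value=3
Op 2: merge R3<->R1 -> R3=(0,0,0,0) R1=(0,0,0,0)
Op 3: merge R3<->R1 -> R3=(0,0,0,0) R1=(0,0,0,0)
Op 4: merge R3<->R1 -> R3=(0,0,0,0) R1=(0,0,0,0)
Op 5: merge R3<->R1 -> R3=(0,0,0,0) R1=(0,0,0,0)
Op 6: merge R3<->R2 -> R3=(0,0,0,0) R2=(0,0,0,0)
Op 7: merge R2<->R3 -> R2=(0,0,0,0) R3=(0,0,0,0)
Op 8: merge R0<->R3 -> R0=(3,0,0,0) R3=(3,0,0,0)

Answer: 3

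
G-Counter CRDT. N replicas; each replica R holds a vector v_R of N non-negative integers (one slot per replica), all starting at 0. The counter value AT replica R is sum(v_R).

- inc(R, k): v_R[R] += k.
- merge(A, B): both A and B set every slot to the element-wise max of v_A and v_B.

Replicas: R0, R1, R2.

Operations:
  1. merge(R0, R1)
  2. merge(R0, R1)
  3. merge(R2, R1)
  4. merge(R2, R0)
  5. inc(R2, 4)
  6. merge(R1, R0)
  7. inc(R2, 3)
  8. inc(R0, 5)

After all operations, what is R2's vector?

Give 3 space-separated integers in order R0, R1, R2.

Op 1: merge R0<->R1 -> R0=(0,0,0) R1=(0,0,0)
Op 2: merge R0<->R1 -> R0=(0,0,0) R1=(0,0,0)
Op 3: merge R2<->R1 -> R2=(0,0,0) R1=(0,0,0)
Op 4: merge R2<->R0 -> R2=(0,0,0) R0=(0,0,0)
Op 5: inc R2 by 4 -> R2=(0,0,4) value=4
Op 6: merge R1<->R0 -> R1=(0,0,0) R0=(0,0,0)
Op 7: inc R2 by 3 -> R2=(0,0,7) value=7
Op 8: inc R0 by 5 -> R0=(5,0,0) value=5

Answer: 0 0 7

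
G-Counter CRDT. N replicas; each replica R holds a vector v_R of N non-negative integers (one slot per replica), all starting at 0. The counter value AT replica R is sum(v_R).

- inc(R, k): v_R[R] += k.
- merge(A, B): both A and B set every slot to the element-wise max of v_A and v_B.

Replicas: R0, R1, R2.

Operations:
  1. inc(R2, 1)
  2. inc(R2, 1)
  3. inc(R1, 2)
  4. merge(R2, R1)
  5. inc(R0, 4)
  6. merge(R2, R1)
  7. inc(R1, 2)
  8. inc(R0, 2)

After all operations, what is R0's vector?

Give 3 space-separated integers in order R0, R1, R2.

Answer: 6 0 0

Derivation:
Op 1: inc R2 by 1 -> R2=(0,0,1) value=1
Op 2: inc R2 by 1 -> R2=(0,0,2) value=2
Op 3: inc R1 by 2 -> R1=(0,2,0) value=2
Op 4: merge R2<->R1 -> R2=(0,2,2) R1=(0,2,2)
Op 5: inc R0 by 4 -> R0=(4,0,0) value=4
Op 6: merge R2<->R1 -> R2=(0,2,2) R1=(0,2,2)
Op 7: inc R1 by 2 -> R1=(0,4,2) value=6
Op 8: inc R0 by 2 -> R0=(6,0,0) value=6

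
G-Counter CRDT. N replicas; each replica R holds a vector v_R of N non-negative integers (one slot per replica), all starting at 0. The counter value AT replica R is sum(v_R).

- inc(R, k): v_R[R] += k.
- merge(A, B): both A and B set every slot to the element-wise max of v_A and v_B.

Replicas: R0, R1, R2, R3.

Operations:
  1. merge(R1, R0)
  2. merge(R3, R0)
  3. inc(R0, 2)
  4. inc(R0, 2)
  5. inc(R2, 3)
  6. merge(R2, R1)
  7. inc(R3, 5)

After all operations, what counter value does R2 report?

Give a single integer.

Op 1: merge R1<->R0 -> R1=(0,0,0,0) R0=(0,0,0,0)
Op 2: merge R3<->R0 -> R3=(0,0,0,0) R0=(0,0,0,0)
Op 3: inc R0 by 2 -> R0=(2,0,0,0) value=2
Op 4: inc R0 by 2 -> R0=(4,0,0,0) value=4
Op 5: inc R2 by 3 -> R2=(0,0,3,0) value=3
Op 6: merge R2<->R1 -> R2=(0,0,3,0) R1=(0,0,3,0)
Op 7: inc R3 by 5 -> R3=(0,0,0,5) value=5

Answer: 3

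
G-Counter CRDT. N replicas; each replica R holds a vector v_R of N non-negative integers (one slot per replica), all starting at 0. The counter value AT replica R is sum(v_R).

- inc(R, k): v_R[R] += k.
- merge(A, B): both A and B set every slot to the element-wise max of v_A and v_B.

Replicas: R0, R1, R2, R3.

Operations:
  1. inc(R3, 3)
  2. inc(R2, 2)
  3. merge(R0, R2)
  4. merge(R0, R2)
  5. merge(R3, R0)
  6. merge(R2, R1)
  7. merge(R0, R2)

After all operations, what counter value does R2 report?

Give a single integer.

Op 1: inc R3 by 3 -> R3=(0,0,0,3) value=3
Op 2: inc R2 by 2 -> R2=(0,0,2,0) value=2
Op 3: merge R0<->R2 -> R0=(0,0,2,0) R2=(0,0,2,0)
Op 4: merge R0<->R2 -> R0=(0,0,2,0) R2=(0,0,2,0)
Op 5: merge R3<->R0 -> R3=(0,0,2,3) R0=(0,0,2,3)
Op 6: merge R2<->R1 -> R2=(0,0,2,0) R1=(0,0,2,0)
Op 7: merge R0<->R2 -> R0=(0,0,2,3) R2=(0,0,2,3)

Answer: 5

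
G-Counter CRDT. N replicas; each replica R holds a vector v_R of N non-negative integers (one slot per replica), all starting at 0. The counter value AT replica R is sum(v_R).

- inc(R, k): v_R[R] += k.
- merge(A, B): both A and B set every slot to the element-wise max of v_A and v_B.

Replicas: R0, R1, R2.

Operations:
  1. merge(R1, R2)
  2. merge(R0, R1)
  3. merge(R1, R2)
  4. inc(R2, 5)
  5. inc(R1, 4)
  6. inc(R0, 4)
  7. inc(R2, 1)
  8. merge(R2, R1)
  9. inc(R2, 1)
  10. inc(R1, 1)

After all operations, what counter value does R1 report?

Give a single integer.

Op 1: merge R1<->R2 -> R1=(0,0,0) R2=(0,0,0)
Op 2: merge R0<->R1 -> R0=(0,0,0) R1=(0,0,0)
Op 3: merge R1<->R2 -> R1=(0,0,0) R2=(0,0,0)
Op 4: inc R2 by 5 -> R2=(0,0,5) value=5
Op 5: inc R1 by 4 -> R1=(0,4,0) value=4
Op 6: inc R0 by 4 -> R0=(4,0,0) value=4
Op 7: inc R2 by 1 -> R2=(0,0,6) value=6
Op 8: merge R2<->R1 -> R2=(0,4,6) R1=(0,4,6)
Op 9: inc R2 by 1 -> R2=(0,4,7) value=11
Op 10: inc R1 by 1 -> R1=(0,5,6) value=11

Answer: 11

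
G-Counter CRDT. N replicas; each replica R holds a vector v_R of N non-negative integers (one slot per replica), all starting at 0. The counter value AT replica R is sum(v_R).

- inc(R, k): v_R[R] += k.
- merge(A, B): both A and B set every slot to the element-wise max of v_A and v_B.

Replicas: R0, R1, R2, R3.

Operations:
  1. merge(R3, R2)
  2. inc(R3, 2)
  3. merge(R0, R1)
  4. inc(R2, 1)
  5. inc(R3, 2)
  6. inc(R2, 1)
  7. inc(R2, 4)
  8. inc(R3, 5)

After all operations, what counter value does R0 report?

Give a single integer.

Answer: 0

Derivation:
Op 1: merge R3<->R2 -> R3=(0,0,0,0) R2=(0,0,0,0)
Op 2: inc R3 by 2 -> R3=(0,0,0,2) value=2
Op 3: merge R0<->R1 -> R0=(0,0,0,0) R1=(0,0,0,0)
Op 4: inc R2 by 1 -> R2=(0,0,1,0) value=1
Op 5: inc R3 by 2 -> R3=(0,0,0,4) value=4
Op 6: inc R2 by 1 -> R2=(0,0,2,0) value=2
Op 7: inc R2 by 4 -> R2=(0,0,6,0) value=6
Op 8: inc R3 by 5 -> R3=(0,0,0,9) value=9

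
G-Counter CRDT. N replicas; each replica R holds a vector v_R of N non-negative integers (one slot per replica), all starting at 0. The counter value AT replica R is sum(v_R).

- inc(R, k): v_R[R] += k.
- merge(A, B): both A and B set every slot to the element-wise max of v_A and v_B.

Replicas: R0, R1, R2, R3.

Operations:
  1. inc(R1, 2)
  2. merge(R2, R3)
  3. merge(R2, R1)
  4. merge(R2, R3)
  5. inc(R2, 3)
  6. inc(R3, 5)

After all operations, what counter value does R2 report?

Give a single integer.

Op 1: inc R1 by 2 -> R1=(0,2,0,0) value=2
Op 2: merge R2<->R3 -> R2=(0,0,0,0) R3=(0,0,0,0)
Op 3: merge R2<->R1 -> R2=(0,2,0,0) R1=(0,2,0,0)
Op 4: merge R2<->R3 -> R2=(0,2,0,0) R3=(0,2,0,0)
Op 5: inc R2 by 3 -> R2=(0,2,3,0) value=5
Op 6: inc R3 by 5 -> R3=(0,2,0,5) value=7

Answer: 5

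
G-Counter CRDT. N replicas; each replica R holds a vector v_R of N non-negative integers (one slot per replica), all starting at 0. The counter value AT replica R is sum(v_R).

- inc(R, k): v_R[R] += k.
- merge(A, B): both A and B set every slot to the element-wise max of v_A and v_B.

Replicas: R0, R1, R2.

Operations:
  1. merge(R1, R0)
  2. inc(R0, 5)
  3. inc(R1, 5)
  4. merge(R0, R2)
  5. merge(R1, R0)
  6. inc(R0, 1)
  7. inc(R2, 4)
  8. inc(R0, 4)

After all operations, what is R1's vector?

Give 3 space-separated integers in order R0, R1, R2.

Answer: 5 5 0

Derivation:
Op 1: merge R1<->R0 -> R1=(0,0,0) R0=(0,0,0)
Op 2: inc R0 by 5 -> R0=(5,0,0) value=5
Op 3: inc R1 by 5 -> R1=(0,5,0) value=5
Op 4: merge R0<->R2 -> R0=(5,0,0) R2=(5,0,0)
Op 5: merge R1<->R0 -> R1=(5,5,0) R0=(5,5,0)
Op 6: inc R0 by 1 -> R0=(6,5,0) value=11
Op 7: inc R2 by 4 -> R2=(5,0,4) value=9
Op 8: inc R0 by 4 -> R0=(10,5,0) value=15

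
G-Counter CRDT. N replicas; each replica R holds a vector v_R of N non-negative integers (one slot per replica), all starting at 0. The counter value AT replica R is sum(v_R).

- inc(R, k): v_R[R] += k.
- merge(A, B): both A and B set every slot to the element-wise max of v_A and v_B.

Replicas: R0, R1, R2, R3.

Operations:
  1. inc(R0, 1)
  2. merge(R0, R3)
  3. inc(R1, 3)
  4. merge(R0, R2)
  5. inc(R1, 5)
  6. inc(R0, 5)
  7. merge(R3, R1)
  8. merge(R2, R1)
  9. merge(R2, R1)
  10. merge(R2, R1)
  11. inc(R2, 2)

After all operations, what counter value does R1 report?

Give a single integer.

Answer: 9

Derivation:
Op 1: inc R0 by 1 -> R0=(1,0,0,0) value=1
Op 2: merge R0<->R3 -> R0=(1,0,0,0) R3=(1,0,0,0)
Op 3: inc R1 by 3 -> R1=(0,3,0,0) value=3
Op 4: merge R0<->R2 -> R0=(1,0,0,0) R2=(1,0,0,0)
Op 5: inc R1 by 5 -> R1=(0,8,0,0) value=8
Op 6: inc R0 by 5 -> R0=(6,0,0,0) value=6
Op 7: merge R3<->R1 -> R3=(1,8,0,0) R1=(1,8,0,0)
Op 8: merge R2<->R1 -> R2=(1,8,0,0) R1=(1,8,0,0)
Op 9: merge R2<->R1 -> R2=(1,8,0,0) R1=(1,8,0,0)
Op 10: merge R2<->R1 -> R2=(1,8,0,0) R1=(1,8,0,0)
Op 11: inc R2 by 2 -> R2=(1,8,2,0) value=11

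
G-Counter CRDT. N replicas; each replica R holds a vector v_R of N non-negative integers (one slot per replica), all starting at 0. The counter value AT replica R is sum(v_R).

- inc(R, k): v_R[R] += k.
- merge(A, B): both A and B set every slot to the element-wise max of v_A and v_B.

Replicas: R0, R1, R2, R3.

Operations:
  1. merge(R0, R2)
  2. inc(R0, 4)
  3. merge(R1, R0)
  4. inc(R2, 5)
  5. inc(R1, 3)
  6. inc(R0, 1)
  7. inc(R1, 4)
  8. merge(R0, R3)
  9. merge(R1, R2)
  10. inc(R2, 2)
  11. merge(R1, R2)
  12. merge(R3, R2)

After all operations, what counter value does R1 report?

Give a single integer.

Op 1: merge R0<->R2 -> R0=(0,0,0,0) R2=(0,0,0,0)
Op 2: inc R0 by 4 -> R0=(4,0,0,0) value=4
Op 3: merge R1<->R0 -> R1=(4,0,0,0) R0=(4,0,0,0)
Op 4: inc R2 by 5 -> R2=(0,0,5,0) value=5
Op 5: inc R1 by 3 -> R1=(4,3,0,0) value=7
Op 6: inc R0 by 1 -> R0=(5,0,0,0) value=5
Op 7: inc R1 by 4 -> R1=(4,7,0,0) value=11
Op 8: merge R0<->R3 -> R0=(5,0,0,0) R3=(5,0,0,0)
Op 9: merge R1<->R2 -> R1=(4,7,5,0) R2=(4,7,5,0)
Op 10: inc R2 by 2 -> R2=(4,7,7,0) value=18
Op 11: merge R1<->R2 -> R1=(4,7,7,0) R2=(4,7,7,0)
Op 12: merge R3<->R2 -> R3=(5,7,7,0) R2=(5,7,7,0)

Answer: 18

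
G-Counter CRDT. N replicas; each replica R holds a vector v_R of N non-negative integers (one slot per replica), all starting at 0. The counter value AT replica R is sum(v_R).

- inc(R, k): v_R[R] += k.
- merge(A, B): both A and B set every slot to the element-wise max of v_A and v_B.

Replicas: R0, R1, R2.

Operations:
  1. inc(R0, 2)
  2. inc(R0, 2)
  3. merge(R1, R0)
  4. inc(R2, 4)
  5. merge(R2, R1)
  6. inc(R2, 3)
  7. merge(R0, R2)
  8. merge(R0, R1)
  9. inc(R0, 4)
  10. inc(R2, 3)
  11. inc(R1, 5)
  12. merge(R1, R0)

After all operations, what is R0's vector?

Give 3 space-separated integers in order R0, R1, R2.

Op 1: inc R0 by 2 -> R0=(2,0,0) value=2
Op 2: inc R0 by 2 -> R0=(4,0,0) value=4
Op 3: merge R1<->R0 -> R1=(4,0,0) R0=(4,0,0)
Op 4: inc R2 by 4 -> R2=(0,0,4) value=4
Op 5: merge R2<->R1 -> R2=(4,0,4) R1=(4,0,4)
Op 6: inc R2 by 3 -> R2=(4,0,7) value=11
Op 7: merge R0<->R2 -> R0=(4,0,7) R2=(4,0,7)
Op 8: merge R0<->R1 -> R0=(4,0,7) R1=(4,0,7)
Op 9: inc R0 by 4 -> R0=(8,0,7) value=15
Op 10: inc R2 by 3 -> R2=(4,0,10) value=14
Op 11: inc R1 by 5 -> R1=(4,5,7) value=16
Op 12: merge R1<->R0 -> R1=(8,5,7) R0=(8,5,7)

Answer: 8 5 7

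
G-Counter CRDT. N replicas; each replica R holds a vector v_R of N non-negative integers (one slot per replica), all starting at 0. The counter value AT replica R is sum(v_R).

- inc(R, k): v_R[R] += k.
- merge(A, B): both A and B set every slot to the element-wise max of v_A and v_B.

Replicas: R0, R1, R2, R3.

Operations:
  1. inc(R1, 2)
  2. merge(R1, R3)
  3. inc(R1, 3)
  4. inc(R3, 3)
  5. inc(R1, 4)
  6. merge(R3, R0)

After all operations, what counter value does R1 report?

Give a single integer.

Answer: 9

Derivation:
Op 1: inc R1 by 2 -> R1=(0,2,0,0) value=2
Op 2: merge R1<->R3 -> R1=(0,2,0,0) R3=(0,2,0,0)
Op 3: inc R1 by 3 -> R1=(0,5,0,0) value=5
Op 4: inc R3 by 3 -> R3=(0,2,0,3) value=5
Op 5: inc R1 by 4 -> R1=(0,9,0,0) value=9
Op 6: merge R3<->R0 -> R3=(0,2,0,3) R0=(0,2,0,3)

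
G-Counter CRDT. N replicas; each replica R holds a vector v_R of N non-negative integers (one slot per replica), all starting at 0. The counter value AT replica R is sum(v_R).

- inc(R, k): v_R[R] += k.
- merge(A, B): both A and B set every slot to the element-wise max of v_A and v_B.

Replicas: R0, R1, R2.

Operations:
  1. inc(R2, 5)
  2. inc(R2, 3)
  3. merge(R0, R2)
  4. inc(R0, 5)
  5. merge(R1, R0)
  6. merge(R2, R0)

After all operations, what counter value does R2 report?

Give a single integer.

Answer: 13

Derivation:
Op 1: inc R2 by 5 -> R2=(0,0,5) value=5
Op 2: inc R2 by 3 -> R2=(0,0,8) value=8
Op 3: merge R0<->R2 -> R0=(0,0,8) R2=(0,0,8)
Op 4: inc R0 by 5 -> R0=(5,0,8) value=13
Op 5: merge R1<->R0 -> R1=(5,0,8) R0=(5,0,8)
Op 6: merge R2<->R0 -> R2=(5,0,8) R0=(5,0,8)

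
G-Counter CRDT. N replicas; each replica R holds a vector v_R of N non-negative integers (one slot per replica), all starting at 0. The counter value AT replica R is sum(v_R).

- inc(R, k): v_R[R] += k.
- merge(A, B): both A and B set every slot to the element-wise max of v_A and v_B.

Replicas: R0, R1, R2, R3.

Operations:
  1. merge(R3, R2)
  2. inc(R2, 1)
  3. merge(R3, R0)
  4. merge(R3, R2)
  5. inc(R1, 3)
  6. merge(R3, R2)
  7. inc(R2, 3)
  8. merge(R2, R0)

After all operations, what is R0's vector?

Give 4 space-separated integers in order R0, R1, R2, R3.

Op 1: merge R3<->R2 -> R3=(0,0,0,0) R2=(0,0,0,0)
Op 2: inc R2 by 1 -> R2=(0,0,1,0) value=1
Op 3: merge R3<->R0 -> R3=(0,0,0,0) R0=(0,0,0,0)
Op 4: merge R3<->R2 -> R3=(0,0,1,0) R2=(0,0,1,0)
Op 5: inc R1 by 3 -> R1=(0,3,0,0) value=3
Op 6: merge R3<->R2 -> R3=(0,0,1,0) R2=(0,0,1,0)
Op 7: inc R2 by 3 -> R2=(0,0,4,0) value=4
Op 8: merge R2<->R0 -> R2=(0,0,4,0) R0=(0,0,4,0)

Answer: 0 0 4 0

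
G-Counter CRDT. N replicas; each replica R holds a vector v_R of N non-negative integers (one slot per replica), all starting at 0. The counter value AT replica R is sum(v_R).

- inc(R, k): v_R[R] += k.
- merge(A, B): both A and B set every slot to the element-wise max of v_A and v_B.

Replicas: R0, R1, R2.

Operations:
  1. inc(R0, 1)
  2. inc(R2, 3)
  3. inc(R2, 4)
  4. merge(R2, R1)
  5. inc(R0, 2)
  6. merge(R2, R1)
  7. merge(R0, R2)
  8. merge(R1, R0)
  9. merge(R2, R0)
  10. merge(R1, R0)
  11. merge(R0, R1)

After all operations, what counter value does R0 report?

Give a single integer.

Answer: 10

Derivation:
Op 1: inc R0 by 1 -> R0=(1,0,0) value=1
Op 2: inc R2 by 3 -> R2=(0,0,3) value=3
Op 3: inc R2 by 4 -> R2=(0,0,7) value=7
Op 4: merge R2<->R1 -> R2=(0,0,7) R1=(0,0,7)
Op 5: inc R0 by 2 -> R0=(3,0,0) value=3
Op 6: merge R2<->R1 -> R2=(0,0,7) R1=(0,0,7)
Op 7: merge R0<->R2 -> R0=(3,0,7) R2=(3,0,7)
Op 8: merge R1<->R0 -> R1=(3,0,7) R0=(3,0,7)
Op 9: merge R2<->R0 -> R2=(3,0,7) R0=(3,0,7)
Op 10: merge R1<->R0 -> R1=(3,0,7) R0=(3,0,7)
Op 11: merge R0<->R1 -> R0=(3,0,7) R1=(3,0,7)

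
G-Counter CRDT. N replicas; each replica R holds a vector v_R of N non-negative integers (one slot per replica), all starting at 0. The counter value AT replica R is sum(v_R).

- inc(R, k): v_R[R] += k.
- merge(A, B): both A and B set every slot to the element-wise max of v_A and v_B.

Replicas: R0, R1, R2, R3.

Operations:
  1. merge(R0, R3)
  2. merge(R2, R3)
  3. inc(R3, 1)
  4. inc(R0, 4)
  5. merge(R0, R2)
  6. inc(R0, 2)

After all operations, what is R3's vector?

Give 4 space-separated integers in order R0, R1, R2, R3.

Op 1: merge R0<->R3 -> R0=(0,0,0,0) R3=(0,0,0,0)
Op 2: merge R2<->R3 -> R2=(0,0,0,0) R3=(0,0,0,0)
Op 3: inc R3 by 1 -> R3=(0,0,0,1) value=1
Op 4: inc R0 by 4 -> R0=(4,0,0,0) value=4
Op 5: merge R0<->R2 -> R0=(4,0,0,0) R2=(4,0,0,0)
Op 6: inc R0 by 2 -> R0=(6,0,0,0) value=6

Answer: 0 0 0 1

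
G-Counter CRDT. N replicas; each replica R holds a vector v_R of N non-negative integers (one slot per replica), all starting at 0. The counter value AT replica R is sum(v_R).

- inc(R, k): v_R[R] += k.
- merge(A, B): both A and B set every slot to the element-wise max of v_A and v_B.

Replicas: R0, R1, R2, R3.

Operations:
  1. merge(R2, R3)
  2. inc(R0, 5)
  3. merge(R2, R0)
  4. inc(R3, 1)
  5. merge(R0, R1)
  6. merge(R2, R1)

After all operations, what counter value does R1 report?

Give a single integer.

Op 1: merge R2<->R3 -> R2=(0,0,0,0) R3=(0,0,0,0)
Op 2: inc R0 by 5 -> R0=(5,0,0,0) value=5
Op 3: merge R2<->R0 -> R2=(5,0,0,0) R0=(5,0,0,0)
Op 4: inc R3 by 1 -> R3=(0,0,0,1) value=1
Op 5: merge R0<->R1 -> R0=(5,0,0,0) R1=(5,0,0,0)
Op 6: merge R2<->R1 -> R2=(5,0,0,0) R1=(5,0,0,0)

Answer: 5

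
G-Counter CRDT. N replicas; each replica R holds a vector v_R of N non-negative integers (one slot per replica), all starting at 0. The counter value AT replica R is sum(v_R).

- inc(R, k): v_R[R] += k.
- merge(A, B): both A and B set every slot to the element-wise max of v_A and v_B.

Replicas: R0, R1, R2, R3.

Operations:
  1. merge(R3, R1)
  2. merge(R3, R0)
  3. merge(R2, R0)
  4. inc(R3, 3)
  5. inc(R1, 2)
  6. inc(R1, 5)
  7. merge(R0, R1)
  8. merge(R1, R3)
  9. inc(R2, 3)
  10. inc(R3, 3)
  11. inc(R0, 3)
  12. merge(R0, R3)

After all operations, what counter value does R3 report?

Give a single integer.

Answer: 16

Derivation:
Op 1: merge R3<->R1 -> R3=(0,0,0,0) R1=(0,0,0,0)
Op 2: merge R3<->R0 -> R3=(0,0,0,0) R0=(0,0,0,0)
Op 3: merge R2<->R0 -> R2=(0,0,0,0) R0=(0,0,0,0)
Op 4: inc R3 by 3 -> R3=(0,0,0,3) value=3
Op 5: inc R1 by 2 -> R1=(0,2,0,0) value=2
Op 6: inc R1 by 5 -> R1=(0,7,0,0) value=7
Op 7: merge R0<->R1 -> R0=(0,7,0,0) R1=(0,7,0,0)
Op 8: merge R1<->R3 -> R1=(0,7,0,3) R3=(0,7,0,3)
Op 9: inc R2 by 3 -> R2=(0,0,3,0) value=3
Op 10: inc R3 by 3 -> R3=(0,7,0,6) value=13
Op 11: inc R0 by 3 -> R0=(3,7,0,0) value=10
Op 12: merge R0<->R3 -> R0=(3,7,0,6) R3=(3,7,0,6)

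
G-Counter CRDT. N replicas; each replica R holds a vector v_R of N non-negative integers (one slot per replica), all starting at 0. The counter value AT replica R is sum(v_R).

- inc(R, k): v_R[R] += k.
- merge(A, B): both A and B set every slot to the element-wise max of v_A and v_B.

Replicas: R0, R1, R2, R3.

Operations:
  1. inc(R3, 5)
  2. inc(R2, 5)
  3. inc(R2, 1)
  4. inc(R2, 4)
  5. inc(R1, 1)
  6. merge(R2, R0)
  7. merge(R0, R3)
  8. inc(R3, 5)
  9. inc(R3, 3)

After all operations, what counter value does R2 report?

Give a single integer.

Answer: 10

Derivation:
Op 1: inc R3 by 5 -> R3=(0,0,0,5) value=5
Op 2: inc R2 by 5 -> R2=(0,0,5,0) value=5
Op 3: inc R2 by 1 -> R2=(0,0,6,0) value=6
Op 4: inc R2 by 4 -> R2=(0,0,10,0) value=10
Op 5: inc R1 by 1 -> R1=(0,1,0,0) value=1
Op 6: merge R2<->R0 -> R2=(0,0,10,0) R0=(0,0,10,0)
Op 7: merge R0<->R3 -> R0=(0,0,10,5) R3=(0,0,10,5)
Op 8: inc R3 by 5 -> R3=(0,0,10,10) value=20
Op 9: inc R3 by 3 -> R3=(0,0,10,13) value=23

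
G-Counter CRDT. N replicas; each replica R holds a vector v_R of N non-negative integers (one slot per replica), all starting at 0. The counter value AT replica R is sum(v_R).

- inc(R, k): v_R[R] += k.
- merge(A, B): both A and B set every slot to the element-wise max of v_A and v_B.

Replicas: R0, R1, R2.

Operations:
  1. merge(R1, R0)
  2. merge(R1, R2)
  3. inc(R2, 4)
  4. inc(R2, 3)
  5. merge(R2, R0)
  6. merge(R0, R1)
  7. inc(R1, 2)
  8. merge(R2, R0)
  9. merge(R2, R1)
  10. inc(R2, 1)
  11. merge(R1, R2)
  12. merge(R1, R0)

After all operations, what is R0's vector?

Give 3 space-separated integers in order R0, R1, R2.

Answer: 0 2 8

Derivation:
Op 1: merge R1<->R0 -> R1=(0,0,0) R0=(0,0,0)
Op 2: merge R1<->R2 -> R1=(0,0,0) R2=(0,0,0)
Op 3: inc R2 by 4 -> R2=(0,0,4) value=4
Op 4: inc R2 by 3 -> R2=(0,0,7) value=7
Op 5: merge R2<->R0 -> R2=(0,0,7) R0=(0,0,7)
Op 6: merge R0<->R1 -> R0=(0,0,7) R1=(0,0,7)
Op 7: inc R1 by 2 -> R1=(0,2,7) value=9
Op 8: merge R2<->R0 -> R2=(0,0,7) R0=(0,0,7)
Op 9: merge R2<->R1 -> R2=(0,2,7) R1=(0,2,7)
Op 10: inc R2 by 1 -> R2=(0,2,8) value=10
Op 11: merge R1<->R2 -> R1=(0,2,8) R2=(0,2,8)
Op 12: merge R1<->R0 -> R1=(0,2,8) R0=(0,2,8)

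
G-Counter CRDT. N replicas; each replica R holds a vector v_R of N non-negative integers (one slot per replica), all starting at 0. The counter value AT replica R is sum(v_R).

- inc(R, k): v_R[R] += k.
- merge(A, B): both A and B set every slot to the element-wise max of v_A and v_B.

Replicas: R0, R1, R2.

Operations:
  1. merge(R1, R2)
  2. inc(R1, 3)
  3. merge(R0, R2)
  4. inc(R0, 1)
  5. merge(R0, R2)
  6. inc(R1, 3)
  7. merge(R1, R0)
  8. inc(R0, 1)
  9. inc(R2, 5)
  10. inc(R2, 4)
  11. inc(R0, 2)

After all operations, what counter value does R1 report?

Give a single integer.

Answer: 7

Derivation:
Op 1: merge R1<->R2 -> R1=(0,0,0) R2=(0,0,0)
Op 2: inc R1 by 3 -> R1=(0,3,0) value=3
Op 3: merge R0<->R2 -> R0=(0,0,0) R2=(0,0,0)
Op 4: inc R0 by 1 -> R0=(1,0,0) value=1
Op 5: merge R0<->R2 -> R0=(1,0,0) R2=(1,0,0)
Op 6: inc R1 by 3 -> R1=(0,6,0) value=6
Op 7: merge R1<->R0 -> R1=(1,6,0) R0=(1,6,0)
Op 8: inc R0 by 1 -> R0=(2,6,0) value=8
Op 9: inc R2 by 5 -> R2=(1,0,5) value=6
Op 10: inc R2 by 4 -> R2=(1,0,9) value=10
Op 11: inc R0 by 2 -> R0=(4,6,0) value=10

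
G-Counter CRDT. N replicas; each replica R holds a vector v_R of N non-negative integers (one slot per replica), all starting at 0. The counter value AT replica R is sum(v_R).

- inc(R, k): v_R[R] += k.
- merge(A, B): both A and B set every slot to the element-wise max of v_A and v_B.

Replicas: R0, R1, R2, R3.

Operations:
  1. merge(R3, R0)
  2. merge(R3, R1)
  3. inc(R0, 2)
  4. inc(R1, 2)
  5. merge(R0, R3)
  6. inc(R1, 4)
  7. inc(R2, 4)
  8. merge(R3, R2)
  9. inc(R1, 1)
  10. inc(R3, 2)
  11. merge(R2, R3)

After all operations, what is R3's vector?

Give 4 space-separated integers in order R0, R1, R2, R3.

Op 1: merge R3<->R0 -> R3=(0,0,0,0) R0=(0,0,0,0)
Op 2: merge R3<->R1 -> R3=(0,0,0,0) R1=(0,0,0,0)
Op 3: inc R0 by 2 -> R0=(2,0,0,0) value=2
Op 4: inc R1 by 2 -> R1=(0,2,0,0) value=2
Op 5: merge R0<->R3 -> R0=(2,0,0,0) R3=(2,0,0,0)
Op 6: inc R1 by 4 -> R1=(0,6,0,0) value=6
Op 7: inc R2 by 4 -> R2=(0,0,4,0) value=4
Op 8: merge R3<->R2 -> R3=(2,0,4,0) R2=(2,0,4,0)
Op 9: inc R1 by 1 -> R1=(0,7,0,0) value=7
Op 10: inc R3 by 2 -> R3=(2,0,4,2) value=8
Op 11: merge R2<->R3 -> R2=(2,0,4,2) R3=(2,0,4,2)

Answer: 2 0 4 2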